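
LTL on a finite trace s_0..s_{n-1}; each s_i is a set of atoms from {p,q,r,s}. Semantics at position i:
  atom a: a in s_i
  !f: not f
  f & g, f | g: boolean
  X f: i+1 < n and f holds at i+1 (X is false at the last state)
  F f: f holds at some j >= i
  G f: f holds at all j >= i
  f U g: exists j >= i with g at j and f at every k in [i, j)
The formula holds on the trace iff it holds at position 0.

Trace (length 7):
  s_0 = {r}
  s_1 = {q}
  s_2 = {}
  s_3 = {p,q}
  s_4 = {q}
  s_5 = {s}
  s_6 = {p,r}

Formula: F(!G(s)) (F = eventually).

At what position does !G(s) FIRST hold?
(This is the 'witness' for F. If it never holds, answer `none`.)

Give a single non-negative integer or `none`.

s_0={r}: !G(s)=True G(s)=False s=False
s_1={q}: !G(s)=True G(s)=False s=False
s_2={}: !G(s)=True G(s)=False s=False
s_3={p,q}: !G(s)=True G(s)=False s=False
s_4={q}: !G(s)=True G(s)=False s=False
s_5={s}: !G(s)=True G(s)=False s=True
s_6={p,r}: !G(s)=True G(s)=False s=False
F(!G(s)) holds; first witness at position 0.

Answer: 0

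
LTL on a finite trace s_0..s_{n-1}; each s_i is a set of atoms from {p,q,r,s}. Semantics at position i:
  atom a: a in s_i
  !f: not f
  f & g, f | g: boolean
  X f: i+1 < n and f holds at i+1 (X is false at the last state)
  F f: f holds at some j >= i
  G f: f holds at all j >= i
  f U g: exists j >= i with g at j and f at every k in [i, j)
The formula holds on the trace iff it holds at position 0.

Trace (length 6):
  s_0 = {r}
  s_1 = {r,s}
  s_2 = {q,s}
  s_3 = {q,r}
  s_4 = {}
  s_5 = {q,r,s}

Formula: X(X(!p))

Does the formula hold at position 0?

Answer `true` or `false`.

Answer: true

Derivation:
s_0={r}: X(X(!p))=True X(!p)=True !p=True p=False
s_1={r,s}: X(X(!p))=True X(!p)=True !p=True p=False
s_2={q,s}: X(X(!p))=True X(!p)=True !p=True p=False
s_3={q,r}: X(X(!p))=True X(!p)=True !p=True p=False
s_4={}: X(X(!p))=False X(!p)=True !p=True p=False
s_5={q,r,s}: X(X(!p))=False X(!p)=False !p=True p=False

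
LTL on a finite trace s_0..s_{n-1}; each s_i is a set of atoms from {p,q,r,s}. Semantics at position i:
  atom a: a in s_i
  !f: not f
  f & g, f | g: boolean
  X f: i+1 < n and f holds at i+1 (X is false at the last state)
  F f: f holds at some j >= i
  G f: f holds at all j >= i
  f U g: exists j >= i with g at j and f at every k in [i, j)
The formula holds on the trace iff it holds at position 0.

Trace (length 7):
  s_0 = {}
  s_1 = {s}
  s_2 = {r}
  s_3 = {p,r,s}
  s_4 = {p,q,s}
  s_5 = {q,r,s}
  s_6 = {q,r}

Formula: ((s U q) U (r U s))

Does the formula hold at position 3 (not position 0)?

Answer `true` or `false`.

s_0={}: ((s U q) U (r U s))=False (s U q)=False s=False q=False (r U s)=False r=False
s_1={s}: ((s U q) U (r U s))=True (s U q)=False s=True q=False (r U s)=True r=False
s_2={r}: ((s U q) U (r U s))=True (s U q)=False s=False q=False (r U s)=True r=True
s_3={p,r,s}: ((s U q) U (r U s))=True (s U q)=True s=True q=False (r U s)=True r=True
s_4={p,q,s}: ((s U q) U (r U s))=True (s U q)=True s=True q=True (r U s)=True r=False
s_5={q,r,s}: ((s U q) U (r U s))=True (s U q)=True s=True q=True (r U s)=True r=True
s_6={q,r}: ((s U q) U (r U s))=False (s U q)=True s=False q=True (r U s)=False r=True
Evaluating at position 3: result = True

Answer: true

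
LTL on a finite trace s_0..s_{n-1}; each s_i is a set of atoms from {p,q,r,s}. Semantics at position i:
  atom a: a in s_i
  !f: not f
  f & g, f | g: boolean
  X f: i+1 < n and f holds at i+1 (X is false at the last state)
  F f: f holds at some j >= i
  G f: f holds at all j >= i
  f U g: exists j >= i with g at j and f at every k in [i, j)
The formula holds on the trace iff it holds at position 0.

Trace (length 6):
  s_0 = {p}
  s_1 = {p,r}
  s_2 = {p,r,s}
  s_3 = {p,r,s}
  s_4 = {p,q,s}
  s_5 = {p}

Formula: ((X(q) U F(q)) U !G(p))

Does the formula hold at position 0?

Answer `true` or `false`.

Answer: false

Derivation:
s_0={p}: ((X(q) U F(q)) U !G(p))=False (X(q) U F(q))=True X(q)=False q=False F(q)=True !G(p)=False G(p)=True p=True
s_1={p,r}: ((X(q) U F(q)) U !G(p))=False (X(q) U F(q))=True X(q)=False q=False F(q)=True !G(p)=False G(p)=True p=True
s_2={p,r,s}: ((X(q) U F(q)) U !G(p))=False (X(q) U F(q))=True X(q)=False q=False F(q)=True !G(p)=False G(p)=True p=True
s_3={p,r,s}: ((X(q) U F(q)) U !G(p))=False (X(q) U F(q))=True X(q)=True q=False F(q)=True !G(p)=False G(p)=True p=True
s_4={p,q,s}: ((X(q) U F(q)) U !G(p))=False (X(q) U F(q))=True X(q)=False q=True F(q)=True !G(p)=False G(p)=True p=True
s_5={p}: ((X(q) U F(q)) U !G(p))=False (X(q) U F(q))=False X(q)=False q=False F(q)=False !G(p)=False G(p)=True p=True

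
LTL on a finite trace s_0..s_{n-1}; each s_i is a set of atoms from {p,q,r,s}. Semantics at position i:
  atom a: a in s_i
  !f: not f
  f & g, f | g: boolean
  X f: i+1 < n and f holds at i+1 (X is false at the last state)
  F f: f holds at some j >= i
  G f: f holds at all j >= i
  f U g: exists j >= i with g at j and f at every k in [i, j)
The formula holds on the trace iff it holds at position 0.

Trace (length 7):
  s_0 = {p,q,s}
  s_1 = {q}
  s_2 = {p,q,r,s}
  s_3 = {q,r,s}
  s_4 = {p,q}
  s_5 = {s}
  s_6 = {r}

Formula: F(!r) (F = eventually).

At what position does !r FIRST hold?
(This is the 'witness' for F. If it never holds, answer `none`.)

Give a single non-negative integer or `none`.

Answer: 0

Derivation:
s_0={p,q,s}: !r=True r=False
s_1={q}: !r=True r=False
s_2={p,q,r,s}: !r=False r=True
s_3={q,r,s}: !r=False r=True
s_4={p,q}: !r=True r=False
s_5={s}: !r=True r=False
s_6={r}: !r=False r=True
F(!r) holds; first witness at position 0.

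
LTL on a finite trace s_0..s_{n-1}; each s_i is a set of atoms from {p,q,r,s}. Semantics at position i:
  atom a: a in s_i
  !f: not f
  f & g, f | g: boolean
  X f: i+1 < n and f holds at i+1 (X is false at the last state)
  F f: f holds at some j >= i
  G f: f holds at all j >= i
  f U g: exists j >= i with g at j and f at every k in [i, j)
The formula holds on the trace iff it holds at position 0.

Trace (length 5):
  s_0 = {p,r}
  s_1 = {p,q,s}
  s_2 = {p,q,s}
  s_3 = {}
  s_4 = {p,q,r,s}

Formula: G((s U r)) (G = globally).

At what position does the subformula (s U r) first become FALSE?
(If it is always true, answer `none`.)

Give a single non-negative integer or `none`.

s_0={p,r}: (s U r)=True s=False r=True
s_1={p,q,s}: (s U r)=False s=True r=False
s_2={p,q,s}: (s U r)=False s=True r=False
s_3={}: (s U r)=False s=False r=False
s_4={p,q,r,s}: (s U r)=True s=True r=True
G((s U r)) holds globally = False
First violation at position 1.

Answer: 1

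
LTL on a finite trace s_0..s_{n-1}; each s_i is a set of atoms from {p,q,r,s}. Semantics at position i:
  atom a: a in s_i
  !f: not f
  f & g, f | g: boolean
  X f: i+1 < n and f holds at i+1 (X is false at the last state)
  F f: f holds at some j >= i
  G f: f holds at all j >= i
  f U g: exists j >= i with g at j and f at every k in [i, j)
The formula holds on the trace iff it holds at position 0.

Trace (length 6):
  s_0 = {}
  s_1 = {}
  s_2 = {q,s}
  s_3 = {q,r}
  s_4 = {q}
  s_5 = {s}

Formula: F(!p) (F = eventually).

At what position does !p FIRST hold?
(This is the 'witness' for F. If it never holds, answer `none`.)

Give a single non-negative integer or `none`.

Answer: 0

Derivation:
s_0={}: !p=True p=False
s_1={}: !p=True p=False
s_2={q,s}: !p=True p=False
s_3={q,r}: !p=True p=False
s_4={q}: !p=True p=False
s_5={s}: !p=True p=False
F(!p) holds; first witness at position 0.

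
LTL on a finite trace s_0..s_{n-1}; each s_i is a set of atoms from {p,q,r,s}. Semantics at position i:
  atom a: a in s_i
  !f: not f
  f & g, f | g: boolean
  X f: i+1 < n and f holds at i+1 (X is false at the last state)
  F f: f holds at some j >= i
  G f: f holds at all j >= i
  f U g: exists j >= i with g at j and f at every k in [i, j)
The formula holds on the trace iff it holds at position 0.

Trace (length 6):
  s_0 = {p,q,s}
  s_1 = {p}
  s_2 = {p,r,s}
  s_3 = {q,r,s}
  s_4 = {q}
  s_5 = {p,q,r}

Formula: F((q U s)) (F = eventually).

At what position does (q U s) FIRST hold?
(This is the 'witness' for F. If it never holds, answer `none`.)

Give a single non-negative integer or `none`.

Answer: 0

Derivation:
s_0={p,q,s}: (q U s)=True q=True s=True
s_1={p}: (q U s)=False q=False s=False
s_2={p,r,s}: (q U s)=True q=False s=True
s_3={q,r,s}: (q U s)=True q=True s=True
s_4={q}: (q U s)=False q=True s=False
s_5={p,q,r}: (q U s)=False q=True s=False
F((q U s)) holds; first witness at position 0.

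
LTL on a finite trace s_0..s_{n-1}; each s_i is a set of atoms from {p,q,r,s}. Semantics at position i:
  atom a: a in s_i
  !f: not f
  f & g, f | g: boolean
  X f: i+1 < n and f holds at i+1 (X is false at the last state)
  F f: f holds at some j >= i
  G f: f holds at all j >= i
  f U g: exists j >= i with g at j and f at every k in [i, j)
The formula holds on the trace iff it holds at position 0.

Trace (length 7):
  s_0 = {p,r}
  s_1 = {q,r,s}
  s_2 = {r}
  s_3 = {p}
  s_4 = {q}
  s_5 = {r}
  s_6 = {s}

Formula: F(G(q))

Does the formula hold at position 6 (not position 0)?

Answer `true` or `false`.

Answer: false

Derivation:
s_0={p,r}: F(G(q))=False G(q)=False q=False
s_1={q,r,s}: F(G(q))=False G(q)=False q=True
s_2={r}: F(G(q))=False G(q)=False q=False
s_3={p}: F(G(q))=False G(q)=False q=False
s_4={q}: F(G(q))=False G(q)=False q=True
s_5={r}: F(G(q))=False G(q)=False q=False
s_6={s}: F(G(q))=False G(q)=False q=False
Evaluating at position 6: result = False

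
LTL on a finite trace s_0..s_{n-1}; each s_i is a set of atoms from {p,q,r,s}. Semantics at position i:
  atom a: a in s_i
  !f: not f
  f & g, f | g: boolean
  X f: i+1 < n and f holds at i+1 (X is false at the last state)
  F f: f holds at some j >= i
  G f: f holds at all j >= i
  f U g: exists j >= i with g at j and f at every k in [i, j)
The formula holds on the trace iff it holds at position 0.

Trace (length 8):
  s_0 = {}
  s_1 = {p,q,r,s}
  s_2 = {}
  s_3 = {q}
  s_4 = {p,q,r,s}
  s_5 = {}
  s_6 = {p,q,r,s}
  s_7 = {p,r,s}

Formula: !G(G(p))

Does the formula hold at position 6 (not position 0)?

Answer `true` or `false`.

Answer: false

Derivation:
s_0={}: !G(G(p))=True G(G(p))=False G(p)=False p=False
s_1={p,q,r,s}: !G(G(p))=True G(G(p))=False G(p)=False p=True
s_2={}: !G(G(p))=True G(G(p))=False G(p)=False p=False
s_3={q}: !G(G(p))=True G(G(p))=False G(p)=False p=False
s_4={p,q,r,s}: !G(G(p))=True G(G(p))=False G(p)=False p=True
s_5={}: !G(G(p))=True G(G(p))=False G(p)=False p=False
s_6={p,q,r,s}: !G(G(p))=False G(G(p))=True G(p)=True p=True
s_7={p,r,s}: !G(G(p))=False G(G(p))=True G(p)=True p=True
Evaluating at position 6: result = False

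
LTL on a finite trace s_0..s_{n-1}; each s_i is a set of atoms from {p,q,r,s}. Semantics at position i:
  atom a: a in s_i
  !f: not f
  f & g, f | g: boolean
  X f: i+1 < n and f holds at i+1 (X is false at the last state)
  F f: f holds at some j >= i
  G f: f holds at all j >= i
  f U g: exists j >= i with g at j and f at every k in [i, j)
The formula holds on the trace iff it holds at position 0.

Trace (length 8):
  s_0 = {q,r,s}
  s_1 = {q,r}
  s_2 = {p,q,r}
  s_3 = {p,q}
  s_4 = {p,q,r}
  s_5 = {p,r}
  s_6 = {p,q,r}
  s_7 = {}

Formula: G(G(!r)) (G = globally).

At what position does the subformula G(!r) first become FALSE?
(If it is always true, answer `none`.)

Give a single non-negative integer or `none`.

s_0={q,r,s}: G(!r)=False !r=False r=True
s_1={q,r}: G(!r)=False !r=False r=True
s_2={p,q,r}: G(!r)=False !r=False r=True
s_3={p,q}: G(!r)=False !r=True r=False
s_4={p,q,r}: G(!r)=False !r=False r=True
s_5={p,r}: G(!r)=False !r=False r=True
s_6={p,q,r}: G(!r)=False !r=False r=True
s_7={}: G(!r)=True !r=True r=False
G(G(!r)) holds globally = False
First violation at position 0.

Answer: 0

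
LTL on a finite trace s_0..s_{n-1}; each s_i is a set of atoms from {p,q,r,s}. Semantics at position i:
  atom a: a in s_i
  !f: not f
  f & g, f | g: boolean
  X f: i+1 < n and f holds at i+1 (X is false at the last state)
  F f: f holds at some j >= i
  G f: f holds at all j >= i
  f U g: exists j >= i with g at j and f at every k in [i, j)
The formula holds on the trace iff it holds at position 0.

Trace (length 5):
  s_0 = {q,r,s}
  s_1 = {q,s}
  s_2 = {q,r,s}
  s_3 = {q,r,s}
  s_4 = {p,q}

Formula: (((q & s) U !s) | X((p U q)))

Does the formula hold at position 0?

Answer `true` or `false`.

Answer: true

Derivation:
s_0={q,r,s}: (((q & s) U !s) | X((p U q)))=True ((q & s) U !s)=True (q & s)=True q=True s=True !s=False X((p U q))=True (p U q)=True p=False
s_1={q,s}: (((q & s) U !s) | X((p U q)))=True ((q & s) U !s)=True (q & s)=True q=True s=True !s=False X((p U q))=True (p U q)=True p=False
s_2={q,r,s}: (((q & s) U !s) | X((p U q)))=True ((q & s) U !s)=True (q & s)=True q=True s=True !s=False X((p U q))=True (p U q)=True p=False
s_3={q,r,s}: (((q & s) U !s) | X((p U q)))=True ((q & s) U !s)=True (q & s)=True q=True s=True !s=False X((p U q))=True (p U q)=True p=False
s_4={p,q}: (((q & s) U !s) | X((p U q)))=True ((q & s) U !s)=True (q & s)=False q=True s=False !s=True X((p U q))=False (p U q)=True p=True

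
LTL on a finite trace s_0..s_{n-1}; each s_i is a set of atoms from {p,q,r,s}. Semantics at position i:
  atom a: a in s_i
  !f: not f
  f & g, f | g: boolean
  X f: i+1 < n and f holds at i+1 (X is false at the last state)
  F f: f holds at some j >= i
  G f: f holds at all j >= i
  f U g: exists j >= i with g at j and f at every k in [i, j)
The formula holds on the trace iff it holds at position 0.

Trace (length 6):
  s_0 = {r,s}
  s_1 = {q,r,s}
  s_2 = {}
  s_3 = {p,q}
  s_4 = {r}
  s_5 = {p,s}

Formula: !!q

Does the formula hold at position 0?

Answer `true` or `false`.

s_0={r,s}: !!q=False !q=True q=False
s_1={q,r,s}: !!q=True !q=False q=True
s_2={}: !!q=False !q=True q=False
s_3={p,q}: !!q=True !q=False q=True
s_4={r}: !!q=False !q=True q=False
s_5={p,s}: !!q=False !q=True q=False

Answer: false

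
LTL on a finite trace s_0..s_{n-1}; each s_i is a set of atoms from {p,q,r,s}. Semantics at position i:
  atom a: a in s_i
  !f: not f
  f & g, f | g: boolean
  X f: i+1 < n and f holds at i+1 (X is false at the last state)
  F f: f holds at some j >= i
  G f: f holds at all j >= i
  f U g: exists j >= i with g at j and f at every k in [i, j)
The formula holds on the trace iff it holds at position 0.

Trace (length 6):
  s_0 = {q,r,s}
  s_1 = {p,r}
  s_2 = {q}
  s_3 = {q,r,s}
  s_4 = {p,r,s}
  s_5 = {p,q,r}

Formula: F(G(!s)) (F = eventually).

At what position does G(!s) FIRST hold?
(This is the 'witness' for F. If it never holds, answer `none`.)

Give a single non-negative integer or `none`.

s_0={q,r,s}: G(!s)=False !s=False s=True
s_1={p,r}: G(!s)=False !s=True s=False
s_2={q}: G(!s)=False !s=True s=False
s_3={q,r,s}: G(!s)=False !s=False s=True
s_4={p,r,s}: G(!s)=False !s=False s=True
s_5={p,q,r}: G(!s)=True !s=True s=False
F(G(!s)) holds; first witness at position 5.

Answer: 5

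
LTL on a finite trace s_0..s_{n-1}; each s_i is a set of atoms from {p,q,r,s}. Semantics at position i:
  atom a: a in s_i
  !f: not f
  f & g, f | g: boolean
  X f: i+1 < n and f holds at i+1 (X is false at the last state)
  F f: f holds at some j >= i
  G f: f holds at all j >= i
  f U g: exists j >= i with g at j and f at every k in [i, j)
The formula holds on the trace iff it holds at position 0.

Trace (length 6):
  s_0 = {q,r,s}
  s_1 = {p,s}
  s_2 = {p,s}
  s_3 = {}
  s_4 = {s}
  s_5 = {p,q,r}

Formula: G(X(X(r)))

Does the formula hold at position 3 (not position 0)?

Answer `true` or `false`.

Answer: false

Derivation:
s_0={q,r,s}: G(X(X(r)))=False X(X(r))=False X(r)=False r=True
s_1={p,s}: G(X(X(r)))=False X(X(r))=False X(r)=False r=False
s_2={p,s}: G(X(X(r)))=False X(X(r))=False X(r)=False r=False
s_3={}: G(X(X(r)))=False X(X(r))=True X(r)=False r=False
s_4={s}: G(X(X(r)))=False X(X(r))=False X(r)=True r=False
s_5={p,q,r}: G(X(X(r)))=False X(X(r))=False X(r)=False r=True
Evaluating at position 3: result = False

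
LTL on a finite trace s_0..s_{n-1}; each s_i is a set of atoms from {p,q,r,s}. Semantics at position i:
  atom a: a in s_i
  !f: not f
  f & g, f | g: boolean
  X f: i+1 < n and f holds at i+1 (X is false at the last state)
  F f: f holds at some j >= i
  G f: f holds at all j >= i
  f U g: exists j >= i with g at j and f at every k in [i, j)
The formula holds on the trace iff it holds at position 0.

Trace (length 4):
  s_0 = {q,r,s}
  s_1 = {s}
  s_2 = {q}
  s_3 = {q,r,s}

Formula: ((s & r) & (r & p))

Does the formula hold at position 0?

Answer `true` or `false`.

Answer: false

Derivation:
s_0={q,r,s}: ((s & r) & (r & p))=False (s & r)=True s=True r=True (r & p)=False p=False
s_1={s}: ((s & r) & (r & p))=False (s & r)=False s=True r=False (r & p)=False p=False
s_2={q}: ((s & r) & (r & p))=False (s & r)=False s=False r=False (r & p)=False p=False
s_3={q,r,s}: ((s & r) & (r & p))=False (s & r)=True s=True r=True (r & p)=False p=False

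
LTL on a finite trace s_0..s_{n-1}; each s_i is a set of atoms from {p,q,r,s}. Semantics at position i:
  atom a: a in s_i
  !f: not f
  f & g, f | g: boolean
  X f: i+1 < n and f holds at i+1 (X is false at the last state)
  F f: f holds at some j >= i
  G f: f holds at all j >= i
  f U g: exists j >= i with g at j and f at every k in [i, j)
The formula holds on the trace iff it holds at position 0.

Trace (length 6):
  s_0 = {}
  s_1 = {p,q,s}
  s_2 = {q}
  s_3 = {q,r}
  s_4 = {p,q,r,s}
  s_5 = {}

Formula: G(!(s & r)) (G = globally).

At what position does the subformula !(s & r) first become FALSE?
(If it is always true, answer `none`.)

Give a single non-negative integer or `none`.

Answer: 4

Derivation:
s_0={}: !(s & r)=True (s & r)=False s=False r=False
s_1={p,q,s}: !(s & r)=True (s & r)=False s=True r=False
s_2={q}: !(s & r)=True (s & r)=False s=False r=False
s_3={q,r}: !(s & r)=True (s & r)=False s=False r=True
s_4={p,q,r,s}: !(s & r)=False (s & r)=True s=True r=True
s_5={}: !(s & r)=True (s & r)=False s=False r=False
G(!(s & r)) holds globally = False
First violation at position 4.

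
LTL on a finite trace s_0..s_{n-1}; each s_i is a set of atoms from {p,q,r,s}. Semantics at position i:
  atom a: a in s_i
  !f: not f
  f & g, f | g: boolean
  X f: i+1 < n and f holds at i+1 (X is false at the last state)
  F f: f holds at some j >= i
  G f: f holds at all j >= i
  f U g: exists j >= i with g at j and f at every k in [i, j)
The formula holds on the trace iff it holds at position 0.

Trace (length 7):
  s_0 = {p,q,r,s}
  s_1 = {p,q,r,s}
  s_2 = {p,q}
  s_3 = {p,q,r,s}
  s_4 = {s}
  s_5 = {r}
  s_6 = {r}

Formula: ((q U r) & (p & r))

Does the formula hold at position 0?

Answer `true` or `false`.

Answer: true

Derivation:
s_0={p,q,r,s}: ((q U r) & (p & r))=True (q U r)=True q=True r=True (p & r)=True p=True
s_1={p,q,r,s}: ((q U r) & (p & r))=True (q U r)=True q=True r=True (p & r)=True p=True
s_2={p,q}: ((q U r) & (p & r))=False (q U r)=True q=True r=False (p & r)=False p=True
s_3={p,q,r,s}: ((q U r) & (p & r))=True (q U r)=True q=True r=True (p & r)=True p=True
s_4={s}: ((q U r) & (p & r))=False (q U r)=False q=False r=False (p & r)=False p=False
s_5={r}: ((q U r) & (p & r))=False (q U r)=True q=False r=True (p & r)=False p=False
s_6={r}: ((q U r) & (p & r))=False (q U r)=True q=False r=True (p & r)=False p=False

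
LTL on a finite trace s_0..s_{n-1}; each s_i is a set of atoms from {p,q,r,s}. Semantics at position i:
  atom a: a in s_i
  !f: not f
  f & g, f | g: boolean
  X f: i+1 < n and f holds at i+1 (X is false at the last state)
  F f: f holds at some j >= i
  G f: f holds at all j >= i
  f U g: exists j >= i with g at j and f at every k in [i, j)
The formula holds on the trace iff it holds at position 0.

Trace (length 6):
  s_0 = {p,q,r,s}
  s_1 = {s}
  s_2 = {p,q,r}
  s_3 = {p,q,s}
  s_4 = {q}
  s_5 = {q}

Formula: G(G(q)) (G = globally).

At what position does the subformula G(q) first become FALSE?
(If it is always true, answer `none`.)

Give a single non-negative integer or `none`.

s_0={p,q,r,s}: G(q)=False q=True
s_1={s}: G(q)=False q=False
s_2={p,q,r}: G(q)=True q=True
s_3={p,q,s}: G(q)=True q=True
s_4={q}: G(q)=True q=True
s_5={q}: G(q)=True q=True
G(G(q)) holds globally = False
First violation at position 0.

Answer: 0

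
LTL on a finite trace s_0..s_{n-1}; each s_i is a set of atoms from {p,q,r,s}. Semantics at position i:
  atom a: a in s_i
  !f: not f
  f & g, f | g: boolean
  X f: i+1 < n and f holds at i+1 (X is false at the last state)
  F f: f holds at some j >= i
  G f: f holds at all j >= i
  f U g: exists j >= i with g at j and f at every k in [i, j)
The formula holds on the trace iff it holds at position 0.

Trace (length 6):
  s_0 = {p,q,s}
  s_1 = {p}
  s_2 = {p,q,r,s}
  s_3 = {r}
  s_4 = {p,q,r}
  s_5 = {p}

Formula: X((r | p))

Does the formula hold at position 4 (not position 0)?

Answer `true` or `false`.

Answer: true

Derivation:
s_0={p,q,s}: X((r | p))=True (r | p)=True r=False p=True
s_1={p}: X((r | p))=True (r | p)=True r=False p=True
s_2={p,q,r,s}: X((r | p))=True (r | p)=True r=True p=True
s_3={r}: X((r | p))=True (r | p)=True r=True p=False
s_4={p,q,r}: X((r | p))=True (r | p)=True r=True p=True
s_5={p}: X((r | p))=False (r | p)=True r=False p=True
Evaluating at position 4: result = True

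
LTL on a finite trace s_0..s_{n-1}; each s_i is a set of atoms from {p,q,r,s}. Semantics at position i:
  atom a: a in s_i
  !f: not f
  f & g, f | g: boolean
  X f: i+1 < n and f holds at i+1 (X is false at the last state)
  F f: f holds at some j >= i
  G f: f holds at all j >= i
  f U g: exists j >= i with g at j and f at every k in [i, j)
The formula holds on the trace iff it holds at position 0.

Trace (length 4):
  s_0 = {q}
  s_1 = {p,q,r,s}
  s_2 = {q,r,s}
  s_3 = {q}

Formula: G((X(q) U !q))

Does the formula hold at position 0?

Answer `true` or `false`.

s_0={q}: G((X(q) U !q))=False (X(q) U !q)=False X(q)=True q=True !q=False
s_1={p,q,r,s}: G((X(q) U !q))=False (X(q) U !q)=False X(q)=True q=True !q=False
s_2={q,r,s}: G((X(q) U !q))=False (X(q) U !q)=False X(q)=True q=True !q=False
s_3={q}: G((X(q) U !q))=False (X(q) U !q)=False X(q)=False q=True !q=False

Answer: false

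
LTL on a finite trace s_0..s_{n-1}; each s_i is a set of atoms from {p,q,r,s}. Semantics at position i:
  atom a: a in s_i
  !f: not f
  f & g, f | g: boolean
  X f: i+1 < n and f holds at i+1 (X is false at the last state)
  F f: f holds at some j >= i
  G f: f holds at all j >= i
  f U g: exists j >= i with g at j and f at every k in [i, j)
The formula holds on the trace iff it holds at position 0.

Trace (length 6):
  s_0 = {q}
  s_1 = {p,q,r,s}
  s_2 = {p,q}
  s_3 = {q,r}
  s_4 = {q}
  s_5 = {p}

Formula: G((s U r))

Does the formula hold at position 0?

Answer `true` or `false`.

s_0={q}: G((s U r))=False (s U r)=False s=False r=False
s_1={p,q,r,s}: G((s U r))=False (s U r)=True s=True r=True
s_2={p,q}: G((s U r))=False (s U r)=False s=False r=False
s_3={q,r}: G((s U r))=False (s U r)=True s=False r=True
s_4={q}: G((s U r))=False (s U r)=False s=False r=False
s_5={p}: G((s U r))=False (s U r)=False s=False r=False

Answer: false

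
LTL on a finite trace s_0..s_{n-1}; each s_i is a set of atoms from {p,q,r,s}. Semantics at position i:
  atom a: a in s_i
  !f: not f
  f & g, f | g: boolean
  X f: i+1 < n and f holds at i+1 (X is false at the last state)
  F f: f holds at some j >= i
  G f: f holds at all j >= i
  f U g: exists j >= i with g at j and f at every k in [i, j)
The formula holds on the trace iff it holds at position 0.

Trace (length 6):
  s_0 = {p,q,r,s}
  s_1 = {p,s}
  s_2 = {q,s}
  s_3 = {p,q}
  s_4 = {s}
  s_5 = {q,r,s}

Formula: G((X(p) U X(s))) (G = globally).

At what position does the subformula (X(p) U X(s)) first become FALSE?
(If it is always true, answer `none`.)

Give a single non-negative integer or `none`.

s_0={p,q,r,s}: (X(p) U X(s))=True X(p)=True p=True X(s)=True s=True
s_1={p,s}: (X(p) U X(s))=True X(p)=False p=True X(s)=True s=True
s_2={q,s}: (X(p) U X(s))=True X(p)=True p=False X(s)=False s=True
s_3={p,q}: (X(p) U X(s))=True X(p)=False p=True X(s)=True s=False
s_4={s}: (X(p) U X(s))=True X(p)=False p=False X(s)=True s=True
s_5={q,r,s}: (X(p) U X(s))=False X(p)=False p=False X(s)=False s=True
G((X(p) U X(s))) holds globally = False
First violation at position 5.

Answer: 5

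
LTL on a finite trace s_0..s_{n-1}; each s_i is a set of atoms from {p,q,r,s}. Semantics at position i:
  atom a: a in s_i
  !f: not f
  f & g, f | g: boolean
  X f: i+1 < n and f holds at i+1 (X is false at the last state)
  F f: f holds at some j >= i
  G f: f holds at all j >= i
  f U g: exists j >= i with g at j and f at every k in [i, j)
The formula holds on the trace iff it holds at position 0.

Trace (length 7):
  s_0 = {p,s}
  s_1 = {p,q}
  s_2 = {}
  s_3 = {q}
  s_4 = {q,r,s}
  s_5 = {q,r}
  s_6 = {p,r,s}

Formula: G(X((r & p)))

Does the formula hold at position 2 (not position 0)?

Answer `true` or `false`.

Answer: false

Derivation:
s_0={p,s}: G(X((r & p)))=False X((r & p))=False (r & p)=False r=False p=True
s_1={p,q}: G(X((r & p)))=False X((r & p))=False (r & p)=False r=False p=True
s_2={}: G(X((r & p)))=False X((r & p))=False (r & p)=False r=False p=False
s_3={q}: G(X((r & p)))=False X((r & p))=False (r & p)=False r=False p=False
s_4={q,r,s}: G(X((r & p)))=False X((r & p))=False (r & p)=False r=True p=False
s_5={q,r}: G(X((r & p)))=False X((r & p))=True (r & p)=False r=True p=False
s_6={p,r,s}: G(X((r & p)))=False X((r & p))=False (r & p)=True r=True p=True
Evaluating at position 2: result = False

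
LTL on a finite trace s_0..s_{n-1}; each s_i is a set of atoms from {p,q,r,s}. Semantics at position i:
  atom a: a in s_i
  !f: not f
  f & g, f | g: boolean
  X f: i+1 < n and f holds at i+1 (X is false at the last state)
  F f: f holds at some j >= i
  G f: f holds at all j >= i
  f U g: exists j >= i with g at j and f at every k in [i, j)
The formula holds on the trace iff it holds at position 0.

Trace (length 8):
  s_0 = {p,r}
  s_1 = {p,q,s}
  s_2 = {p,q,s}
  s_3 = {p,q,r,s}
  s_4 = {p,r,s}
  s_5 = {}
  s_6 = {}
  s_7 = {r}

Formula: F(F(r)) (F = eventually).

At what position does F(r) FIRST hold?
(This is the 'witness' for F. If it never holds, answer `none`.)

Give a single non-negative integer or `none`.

s_0={p,r}: F(r)=True r=True
s_1={p,q,s}: F(r)=True r=False
s_2={p,q,s}: F(r)=True r=False
s_3={p,q,r,s}: F(r)=True r=True
s_4={p,r,s}: F(r)=True r=True
s_5={}: F(r)=True r=False
s_6={}: F(r)=True r=False
s_7={r}: F(r)=True r=True
F(F(r)) holds; first witness at position 0.

Answer: 0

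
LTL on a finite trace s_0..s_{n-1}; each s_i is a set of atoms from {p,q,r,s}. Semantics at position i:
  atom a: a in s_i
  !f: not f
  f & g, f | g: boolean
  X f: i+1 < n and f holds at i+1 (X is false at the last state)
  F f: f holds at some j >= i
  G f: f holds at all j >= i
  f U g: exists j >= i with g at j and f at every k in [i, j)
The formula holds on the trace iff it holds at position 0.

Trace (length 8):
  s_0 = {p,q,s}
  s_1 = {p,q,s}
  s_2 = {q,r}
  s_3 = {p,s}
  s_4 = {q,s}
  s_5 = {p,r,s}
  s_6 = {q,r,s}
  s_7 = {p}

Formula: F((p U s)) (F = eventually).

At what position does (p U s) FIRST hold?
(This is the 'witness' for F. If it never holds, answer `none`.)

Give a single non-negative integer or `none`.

s_0={p,q,s}: (p U s)=True p=True s=True
s_1={p,q,s}: (p U s)=True p=True s=True
s_2={q,r}: (p U s)=False p=False s=False
s_3={p,s}: (p U s)=True p=True s=True
s_4={q,s}: (p U s)=True p=False s=True
s_5={p,r,s}: (p U s)=True p=True s=True
s_6={q,r,s}: (p U s)=True p=False s=True
s_7={p}: (p U s)=False p=True s=False
F((p U s)) holds; first witness at position 0.

Answer: 0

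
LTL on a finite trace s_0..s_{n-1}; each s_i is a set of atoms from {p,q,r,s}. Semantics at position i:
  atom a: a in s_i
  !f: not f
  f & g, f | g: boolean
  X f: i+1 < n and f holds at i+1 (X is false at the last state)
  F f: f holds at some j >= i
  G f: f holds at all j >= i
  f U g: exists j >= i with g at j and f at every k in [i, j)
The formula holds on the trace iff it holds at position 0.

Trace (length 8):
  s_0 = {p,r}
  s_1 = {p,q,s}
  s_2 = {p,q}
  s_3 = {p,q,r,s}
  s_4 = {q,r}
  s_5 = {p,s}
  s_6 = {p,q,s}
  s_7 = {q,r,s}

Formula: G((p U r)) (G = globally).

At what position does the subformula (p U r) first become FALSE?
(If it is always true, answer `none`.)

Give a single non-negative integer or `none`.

Answer: none

Derivation:
s_0={p,r}: (p U r)=True p=True r=True
s_1={p,q,s}: (p U r)=True p=True r=False
s_2={p,q}: (p U r)=True p=True r=False
s_3={p,q,r,s}: (p U r)=True p=True r=True
s_4={q,r}: (p U r)=True p=False r=True
s_5={p,s}: (p U r)=True p=True r=False
s_6={p,q,s}: (p U r)=True p=True r=False
s_7={q,r,s}: (p U r)=True p=False r=True
G((p U r)) holds globally = True
No violation — formula holds at every position.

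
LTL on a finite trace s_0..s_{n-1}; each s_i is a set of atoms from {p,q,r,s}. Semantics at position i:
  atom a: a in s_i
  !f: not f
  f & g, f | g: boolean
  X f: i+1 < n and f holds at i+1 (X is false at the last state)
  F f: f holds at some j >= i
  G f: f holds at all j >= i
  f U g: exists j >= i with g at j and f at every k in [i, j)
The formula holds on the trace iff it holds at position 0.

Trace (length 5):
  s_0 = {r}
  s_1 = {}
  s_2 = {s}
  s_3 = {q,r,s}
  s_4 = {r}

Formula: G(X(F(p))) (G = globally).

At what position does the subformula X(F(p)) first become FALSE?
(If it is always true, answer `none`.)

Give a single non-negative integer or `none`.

s_0={r}: X(F(p))=False F(p)=False p=False
s_1={}: X(F(p))=False F(p)=False p=False
s_2={s}: X(F(p))=False F(p)=False p=False
s_3={q,r,s}: X(F(p))=False F(p)=False p=False
s_4={r}: X(F(p))=False F(p)=False p=False
G(X(F(p))) holds globally = False
First violation at position 0.

Answer: 0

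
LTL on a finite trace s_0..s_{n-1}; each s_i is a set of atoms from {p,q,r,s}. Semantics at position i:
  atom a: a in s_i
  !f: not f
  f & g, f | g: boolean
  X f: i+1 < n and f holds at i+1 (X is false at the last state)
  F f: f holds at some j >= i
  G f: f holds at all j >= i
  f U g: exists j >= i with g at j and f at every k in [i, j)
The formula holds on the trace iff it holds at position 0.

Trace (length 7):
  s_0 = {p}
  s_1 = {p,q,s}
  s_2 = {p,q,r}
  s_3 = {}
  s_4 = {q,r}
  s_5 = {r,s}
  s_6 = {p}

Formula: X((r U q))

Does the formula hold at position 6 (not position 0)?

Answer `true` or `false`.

s_0={p}: X((r U q))=True (r U q)=False r=False q=False
s_1={p,q,s}: X((r U q))=True (r U q)=True r=False q=True
s_2={p,q,r}: X((r U q))=False (r U q)=True r=True q=True
s_3={}: X((r U q))=True (r U q)=False r=False q=False
s_4={q,r}: X((r U q))=False (r U q)=True r=True q=True
s_5={r,s}: X((r U q))=False (r U q)=False r=True q=False
s_6={p}: X((r U q))=False (r U q)=False r=False q=False
Evaluating at position 6: result = False

Answer: false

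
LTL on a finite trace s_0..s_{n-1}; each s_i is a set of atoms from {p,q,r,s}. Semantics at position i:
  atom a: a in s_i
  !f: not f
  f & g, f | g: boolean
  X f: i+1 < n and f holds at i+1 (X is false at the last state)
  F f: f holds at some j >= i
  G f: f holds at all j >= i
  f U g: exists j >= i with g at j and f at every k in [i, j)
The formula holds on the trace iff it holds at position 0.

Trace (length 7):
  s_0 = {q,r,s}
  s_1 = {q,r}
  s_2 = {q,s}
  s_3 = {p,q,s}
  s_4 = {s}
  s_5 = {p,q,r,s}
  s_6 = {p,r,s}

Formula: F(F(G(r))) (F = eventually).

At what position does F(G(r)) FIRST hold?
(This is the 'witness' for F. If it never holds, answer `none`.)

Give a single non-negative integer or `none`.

s_0={q,r,s}: F(G(r))=True G(r)=False r=True
s_1={q,r}: F(G(r))=True G(r)=False r=True
s_2={q,s}: F(G(r))=True G(r)=False r=False
s_3={p,q,s}: F(G(r))=True G(r)=False r=False
s_4={s}: F(G(r))=True G(r)=False r=False
s_5={p,q,r,s}: F(G(r))=True G(r)=True r=True
s_6={p,r,s}: F(G(r))=True G(r)=True r=True
F(F(G(r))) holds; first witness at position 0.

Answer: 0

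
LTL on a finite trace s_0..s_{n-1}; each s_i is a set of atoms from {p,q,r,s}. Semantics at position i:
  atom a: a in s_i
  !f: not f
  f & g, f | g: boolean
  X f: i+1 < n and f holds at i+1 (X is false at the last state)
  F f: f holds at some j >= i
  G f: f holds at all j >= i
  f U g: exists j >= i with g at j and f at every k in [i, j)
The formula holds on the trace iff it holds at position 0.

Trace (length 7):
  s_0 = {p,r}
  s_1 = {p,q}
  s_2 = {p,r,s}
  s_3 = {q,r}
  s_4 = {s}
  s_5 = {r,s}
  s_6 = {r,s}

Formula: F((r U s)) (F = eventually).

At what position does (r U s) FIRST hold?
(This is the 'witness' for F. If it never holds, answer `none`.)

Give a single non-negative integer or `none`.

s_0={p,r}: (r U s)=False r=True s=False
s_1={p,q}: (r U s)=False r=False s=False
s_2={p,r,s}: (r U s)=True r=True s=True
s_3={q,r}: (r U s)=True r=True s=False
s_4={s}: (r U s)=True r=False s=True
s_5={r,s}: (r U s)=True r=True s=True
s_6={r,s}: (r U s)=True r=True s=True
F((r U s)) holds; first witness at position 2.

Answer: 2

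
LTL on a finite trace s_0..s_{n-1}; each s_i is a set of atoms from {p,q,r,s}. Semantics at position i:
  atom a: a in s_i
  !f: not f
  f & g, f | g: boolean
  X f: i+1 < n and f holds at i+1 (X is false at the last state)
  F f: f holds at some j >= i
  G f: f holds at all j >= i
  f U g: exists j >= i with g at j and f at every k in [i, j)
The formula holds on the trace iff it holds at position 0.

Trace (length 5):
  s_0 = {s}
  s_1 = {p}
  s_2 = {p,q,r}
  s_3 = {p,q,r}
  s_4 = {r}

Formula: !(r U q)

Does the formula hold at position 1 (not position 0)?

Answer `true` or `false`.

Answer: true

Derivation:
s_0={s}: !(r U q)=True (r U q)=False r=False q=False
s_1={p}: !(r U q)=True (r U q)=False r=False q=False
s_2={p,q,r}: !(r U q)=False (r U q)=True r=True q=True
s_3={p,q,r}: !(r U q)=False (r U q)=True r=True q=True
s_4={r}: !(r U q)=True (r U q)=False r=True q=False
Evaluating at position 1: result = True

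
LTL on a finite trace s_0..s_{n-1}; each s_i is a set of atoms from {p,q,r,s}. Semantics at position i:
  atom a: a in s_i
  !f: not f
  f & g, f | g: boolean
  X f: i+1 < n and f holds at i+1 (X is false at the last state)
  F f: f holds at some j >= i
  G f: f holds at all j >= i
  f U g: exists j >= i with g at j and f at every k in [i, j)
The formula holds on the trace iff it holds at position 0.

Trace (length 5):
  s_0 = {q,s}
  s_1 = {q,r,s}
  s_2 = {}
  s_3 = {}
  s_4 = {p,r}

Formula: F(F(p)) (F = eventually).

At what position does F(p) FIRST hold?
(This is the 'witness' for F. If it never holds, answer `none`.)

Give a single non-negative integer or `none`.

Answer: 0

Derivation:
s_0={q,s}: F(p)=True p=False
s_1={q,r,s}: F(p)=True p=False
s_2={}: F(p)=True p=False
s_3={}: F(p)=True p=False
s_4={p,r}: F(p)=True p=True
F(F(p)) holds; first witness at position 0.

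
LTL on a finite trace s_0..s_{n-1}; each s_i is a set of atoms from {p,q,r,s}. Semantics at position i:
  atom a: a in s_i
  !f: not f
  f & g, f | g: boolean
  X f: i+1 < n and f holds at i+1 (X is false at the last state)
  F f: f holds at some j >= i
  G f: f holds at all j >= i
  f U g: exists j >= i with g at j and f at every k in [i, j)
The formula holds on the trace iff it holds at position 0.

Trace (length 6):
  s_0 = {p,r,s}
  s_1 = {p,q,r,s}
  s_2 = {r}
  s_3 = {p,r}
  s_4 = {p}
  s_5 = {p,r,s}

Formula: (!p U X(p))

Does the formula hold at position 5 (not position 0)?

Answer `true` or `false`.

Answer: false

Derivation:
s_0={p,r,s}: (!p U X(p))=True !p=False p=True X(p)=True
s_1={p,q,r,s}: (!p U X(p))=False !p=False p=True X(p)=False
s_2={r}: (!p U X(p))=True !p=True p=False X(p)=True
s_3={p,r}: (!p U X(p))=True !p=False p=True X(p)=True
s_4={p}: (!p U X(p))=True !p=False p=True X(p)=True
s_5={p,r,s}: (!p U X(p))=False !p=False p=True X(p)=False
Evaluating at position 5: result = False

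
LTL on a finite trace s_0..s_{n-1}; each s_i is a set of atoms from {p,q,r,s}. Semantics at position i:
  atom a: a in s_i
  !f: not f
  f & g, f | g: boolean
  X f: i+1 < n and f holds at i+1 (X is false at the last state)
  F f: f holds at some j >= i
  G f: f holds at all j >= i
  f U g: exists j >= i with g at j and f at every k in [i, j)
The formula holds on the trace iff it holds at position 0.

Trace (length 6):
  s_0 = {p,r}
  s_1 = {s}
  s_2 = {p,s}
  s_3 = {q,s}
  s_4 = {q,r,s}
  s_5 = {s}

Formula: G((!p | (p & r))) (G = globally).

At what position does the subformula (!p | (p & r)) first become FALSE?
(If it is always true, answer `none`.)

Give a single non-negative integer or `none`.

Answer: 2

Derivation:
s_0={p,r}: (!p | (p & r))=True !p=False p=True (p & r)=True r=True
s_1={s}: (!p | (p & r))=True !p=True p=False (p & r)=False r=False
s_2={p,s}: (!p | (p & r))=False !p=False p=True (p & r)=False r=False
s_3={q,s}: (!p | (p & r))=True !p=True p=False (p & r)=False r=False
s_4={q,r,s}: (!p | (p & r))=True !p=True p=False (p & r)=False r=True
s_5={s}: (!p | (p & r))=True !p=True p=False (p & r)=False r=False
G((!p | (p & r))) holds globally = False
First violation at position 2.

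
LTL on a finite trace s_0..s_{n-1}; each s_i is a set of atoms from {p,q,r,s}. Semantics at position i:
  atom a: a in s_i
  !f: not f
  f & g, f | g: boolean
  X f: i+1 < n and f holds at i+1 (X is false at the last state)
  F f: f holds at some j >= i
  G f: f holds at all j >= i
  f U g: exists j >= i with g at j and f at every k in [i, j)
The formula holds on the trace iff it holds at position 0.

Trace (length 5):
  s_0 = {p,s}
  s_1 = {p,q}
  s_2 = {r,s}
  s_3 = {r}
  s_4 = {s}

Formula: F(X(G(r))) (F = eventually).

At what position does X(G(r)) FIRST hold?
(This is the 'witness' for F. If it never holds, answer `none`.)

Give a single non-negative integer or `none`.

Answer: none

Derivation:
s_0={p,s}: X(G(r))=False G(r)=False r=False
s_1={p,q}: X(G(r))=False G(r)=False r=False
s_2={r,s}: X(G(r))=False G(r)=False r=True
s_3={r}: X(G(r))=False G(r)=False r=True
s_4={s}: X(G(r))=False G(r)=False r=False
F(X(G(r))) does not hold (no witness exists).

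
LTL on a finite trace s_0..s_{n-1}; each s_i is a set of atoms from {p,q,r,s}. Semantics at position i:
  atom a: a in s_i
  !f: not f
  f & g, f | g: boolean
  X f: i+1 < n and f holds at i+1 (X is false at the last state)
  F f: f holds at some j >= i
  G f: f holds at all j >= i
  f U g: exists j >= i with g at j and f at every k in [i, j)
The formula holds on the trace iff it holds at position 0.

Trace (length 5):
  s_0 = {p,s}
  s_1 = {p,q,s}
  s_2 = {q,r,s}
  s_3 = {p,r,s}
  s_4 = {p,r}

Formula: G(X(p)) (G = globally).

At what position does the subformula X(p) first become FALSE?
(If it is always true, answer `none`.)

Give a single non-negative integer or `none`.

s_0={p,s}: X(p)=True p=True
s_1={p,q,s}: X(p)=False p=True
s_2={q,r,s}: X(p)=True p=False
s_3={p,r,s}: X(p)=True p=True
s_4={p,r}: X(p)=False p=True
G(X(p)) holds globally = False
First violation at position 1.

Answer: 1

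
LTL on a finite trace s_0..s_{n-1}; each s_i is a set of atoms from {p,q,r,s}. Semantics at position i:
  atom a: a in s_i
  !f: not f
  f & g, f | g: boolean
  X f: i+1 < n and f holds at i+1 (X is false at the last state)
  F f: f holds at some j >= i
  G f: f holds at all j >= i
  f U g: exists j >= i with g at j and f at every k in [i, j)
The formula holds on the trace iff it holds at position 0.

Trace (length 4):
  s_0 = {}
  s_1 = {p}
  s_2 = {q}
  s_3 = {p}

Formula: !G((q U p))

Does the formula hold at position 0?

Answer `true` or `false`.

s_0={}: !G((q U p))=True G((q U p))=False (q U p)=False q=False p=False
s_1={p}: !G((q U p))=False G((q U p))=True (q U p)=True q=False p=True
s_2={q}: !G((q U p))=False G((q U p))=True (q U p)=True q=True p=False
s_3={p}: !G((q U p))=False G((q U p))=True (q U p)=True q=False p=True

Answer: true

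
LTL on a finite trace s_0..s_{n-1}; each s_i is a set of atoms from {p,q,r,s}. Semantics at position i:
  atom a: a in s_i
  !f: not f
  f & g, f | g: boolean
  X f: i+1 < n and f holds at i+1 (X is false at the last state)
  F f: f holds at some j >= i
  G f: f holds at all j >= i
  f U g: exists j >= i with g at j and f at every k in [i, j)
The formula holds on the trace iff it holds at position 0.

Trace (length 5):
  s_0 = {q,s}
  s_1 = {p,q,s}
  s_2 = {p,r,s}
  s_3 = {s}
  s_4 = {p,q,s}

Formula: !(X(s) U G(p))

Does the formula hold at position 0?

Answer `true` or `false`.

s_0={q,s}: !(X(s) U G(p))=False (X(s) U G(p))=True X(s)=True s=True G(p)=False p=False
s_1={p,q,s}: !(X(s) U G(p))=False (X(s) U G(p))=True X(s)=True s=True G(p)=False p=True
s_2={p,r,s}: !(X(s) U G(p))=False (X(s) U G(p))=True X(s)=True s=True G(p)=False p=True
s_3={s}: !(X(s) U G(p))=False (X(s) U G(p))=True X(s)=True s=True G(p)=False p=False
s_4={p,q,s}: !(X(s) U G(p))=False (X(s) U G(p))=True X(s)=False s=True G(p)=True p=True

Answer: false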